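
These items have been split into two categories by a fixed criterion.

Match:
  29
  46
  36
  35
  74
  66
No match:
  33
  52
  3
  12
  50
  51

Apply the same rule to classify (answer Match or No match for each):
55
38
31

The rule appears to be: digit sum ≥ 8.
Match: 55, since digit sum 5+5 = 10.
Match: 38, since digit sum 3+8 = 11.
No match: 31, since digit sum 3+1 = 4.

Match, Match, No match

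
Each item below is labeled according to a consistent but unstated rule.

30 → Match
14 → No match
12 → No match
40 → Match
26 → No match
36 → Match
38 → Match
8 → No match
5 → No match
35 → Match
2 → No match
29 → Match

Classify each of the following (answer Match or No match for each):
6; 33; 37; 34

No match, Match, Match, Match

The rule appears to be: at least 29.
No match: 6, since 6 < 29.
Match: 33, since 33 ≥ 29.
Match: 37, since 37 ≥ 29.
Match: 34, since 34 ≥ 29.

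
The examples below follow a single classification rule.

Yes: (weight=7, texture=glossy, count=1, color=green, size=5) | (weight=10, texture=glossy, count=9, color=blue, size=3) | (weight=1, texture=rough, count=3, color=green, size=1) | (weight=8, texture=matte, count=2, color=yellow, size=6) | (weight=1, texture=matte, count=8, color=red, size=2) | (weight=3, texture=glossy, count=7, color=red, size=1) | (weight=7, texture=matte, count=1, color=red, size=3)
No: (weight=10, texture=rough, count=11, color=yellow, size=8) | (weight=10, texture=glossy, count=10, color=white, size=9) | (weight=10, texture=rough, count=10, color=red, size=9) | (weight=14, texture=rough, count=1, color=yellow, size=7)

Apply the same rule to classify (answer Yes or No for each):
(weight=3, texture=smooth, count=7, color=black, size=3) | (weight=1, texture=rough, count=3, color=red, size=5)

'Yes' ⟺ size ≤ 6.
(weight=3, texture=smooth, count=7, color=black, size=3): size = 3 — passes, so Yes. (weight=1, texture=rough, count=3, color=red, size=5): size = 5 — passes, so Yes.

Yes, Yes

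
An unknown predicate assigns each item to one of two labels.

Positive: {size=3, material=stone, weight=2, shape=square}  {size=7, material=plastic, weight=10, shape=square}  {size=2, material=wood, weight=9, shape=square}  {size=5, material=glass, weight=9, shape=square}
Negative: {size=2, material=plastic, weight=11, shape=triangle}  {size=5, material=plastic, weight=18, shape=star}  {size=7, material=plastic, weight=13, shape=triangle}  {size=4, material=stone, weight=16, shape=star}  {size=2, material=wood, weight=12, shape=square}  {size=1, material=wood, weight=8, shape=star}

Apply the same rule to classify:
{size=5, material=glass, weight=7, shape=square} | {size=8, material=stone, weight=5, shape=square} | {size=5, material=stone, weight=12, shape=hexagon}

The pattern is that an item is 'Positive' exactly when: shape is square AND weight ≤ 10.
{size=5, material=glass, weight=7, shape=square} → shape is square, weight = 7 → Positive.
{size=8, material=stone, weight=5, shape=square} → shape is square, weight = 5 → Positive.
{size=5, material=stone, weight=12, shape=hexagon} → shape is hexagon, weight = 12 → Negative.

Positive, Positive, Negative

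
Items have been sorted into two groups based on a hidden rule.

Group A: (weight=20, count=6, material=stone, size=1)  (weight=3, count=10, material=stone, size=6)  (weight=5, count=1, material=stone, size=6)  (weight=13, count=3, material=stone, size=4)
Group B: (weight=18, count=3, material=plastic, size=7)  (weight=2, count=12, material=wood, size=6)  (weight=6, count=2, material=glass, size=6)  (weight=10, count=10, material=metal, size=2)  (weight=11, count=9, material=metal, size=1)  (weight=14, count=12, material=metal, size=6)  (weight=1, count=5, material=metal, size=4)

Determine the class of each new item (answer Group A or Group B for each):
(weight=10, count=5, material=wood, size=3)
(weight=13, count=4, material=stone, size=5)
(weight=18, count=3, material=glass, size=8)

Group B, Group A, Group B

Rule: material is stone. This holds for each 'Group A' example and fails for each 'Group B' one.
(weight=10, count=5, material=wood, size=3) — material is wood, hence Group B.
(weight=13, count=4, material=stone, size=5) — material is stone, hence Group A.
(weight=18, count=3, material=glass, size=8) — material is glass, hence Group B.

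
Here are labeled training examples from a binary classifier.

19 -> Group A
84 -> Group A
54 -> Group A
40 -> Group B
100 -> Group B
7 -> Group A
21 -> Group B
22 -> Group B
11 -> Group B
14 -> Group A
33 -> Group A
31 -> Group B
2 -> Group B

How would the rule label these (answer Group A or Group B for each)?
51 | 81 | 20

Group A, Group A, Group B

The distinguishing property — digit sum ≥ 5 — holds for all the 'Group A' cases and none of the 'Group B' cases.
51 → digit sum 5+1 = 6 → Group A. 81 → digit sum 8+1 = 9 → Group A. 20 → digit sum 2+0 = 2 → Group B.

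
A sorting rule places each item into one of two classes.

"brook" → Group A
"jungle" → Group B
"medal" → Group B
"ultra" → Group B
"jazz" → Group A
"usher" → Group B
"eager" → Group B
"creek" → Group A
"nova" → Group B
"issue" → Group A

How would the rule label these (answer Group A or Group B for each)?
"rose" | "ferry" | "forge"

Group B, Group A, Group B

'Group A' ⟺ has a double letter.
Group B: "rose", since no doubled letter.
Group A: "ferry", since 'rr' doubled.
Group B: "forge", since no doubled letter.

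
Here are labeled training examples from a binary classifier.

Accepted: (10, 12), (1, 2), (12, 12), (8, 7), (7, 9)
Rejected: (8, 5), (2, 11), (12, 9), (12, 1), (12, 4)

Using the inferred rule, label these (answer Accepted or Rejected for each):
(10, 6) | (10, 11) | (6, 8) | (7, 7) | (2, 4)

Rejected, Accepted, Accepted, Accepted, Accepted

The distinguishing property — |first − second| ≤ 2 — holds for all the 'Accepted' cases and none of the 'Rejected' cases.
(10, 6) — |10−6| = 4, hence Rejected.
(10, 11) — |10−11| = 1, hence Accepted.
(6, 8) — |6−8| = 2, hence Accepted.
(7, 7) — |7−7| = 0, hence Accepted.
(2, 4) — |2−4| = 2, hence Accepted.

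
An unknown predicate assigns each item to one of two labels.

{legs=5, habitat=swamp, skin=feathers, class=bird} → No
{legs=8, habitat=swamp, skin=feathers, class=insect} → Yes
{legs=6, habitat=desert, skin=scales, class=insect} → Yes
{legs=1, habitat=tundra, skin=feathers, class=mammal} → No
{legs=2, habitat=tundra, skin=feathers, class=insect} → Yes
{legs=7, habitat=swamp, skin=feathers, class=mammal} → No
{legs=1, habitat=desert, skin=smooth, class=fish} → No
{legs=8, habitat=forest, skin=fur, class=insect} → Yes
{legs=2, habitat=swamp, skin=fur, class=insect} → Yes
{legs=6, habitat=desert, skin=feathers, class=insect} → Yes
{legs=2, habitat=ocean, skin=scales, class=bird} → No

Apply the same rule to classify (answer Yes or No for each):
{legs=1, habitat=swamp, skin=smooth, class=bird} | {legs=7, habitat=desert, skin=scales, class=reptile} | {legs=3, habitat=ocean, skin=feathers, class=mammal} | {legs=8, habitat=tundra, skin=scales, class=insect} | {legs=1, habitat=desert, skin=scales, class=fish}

No, No, No, Yes, No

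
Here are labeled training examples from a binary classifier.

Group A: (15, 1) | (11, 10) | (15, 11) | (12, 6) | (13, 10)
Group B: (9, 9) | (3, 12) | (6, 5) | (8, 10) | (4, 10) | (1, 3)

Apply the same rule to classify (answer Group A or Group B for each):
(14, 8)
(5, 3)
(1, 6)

One predicate separates the groups cleanly: first ≥ 10.

Group A, Group B, Group B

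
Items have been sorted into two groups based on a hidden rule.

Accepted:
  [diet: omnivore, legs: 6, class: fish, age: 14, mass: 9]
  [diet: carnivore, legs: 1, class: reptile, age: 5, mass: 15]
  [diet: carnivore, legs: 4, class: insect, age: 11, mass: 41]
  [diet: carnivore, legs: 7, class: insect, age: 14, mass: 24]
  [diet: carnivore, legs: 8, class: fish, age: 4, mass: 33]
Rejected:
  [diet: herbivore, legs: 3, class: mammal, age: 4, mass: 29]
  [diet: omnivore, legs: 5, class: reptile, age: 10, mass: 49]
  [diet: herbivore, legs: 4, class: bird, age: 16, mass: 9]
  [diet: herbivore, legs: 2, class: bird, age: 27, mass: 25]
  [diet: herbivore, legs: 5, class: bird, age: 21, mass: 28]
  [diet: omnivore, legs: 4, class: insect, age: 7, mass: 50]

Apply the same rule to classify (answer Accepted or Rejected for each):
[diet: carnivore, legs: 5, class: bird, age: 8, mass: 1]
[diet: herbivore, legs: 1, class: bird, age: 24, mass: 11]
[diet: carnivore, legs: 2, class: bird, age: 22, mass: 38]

Accepted, Rejected, Accepted

The common property of the 'Accepted' items is: class is fish OR diet is carnivore. No 'Rejected' item has it.
Accepted: [diet: carnivore, legs: 5, class: bird, age: 8, mass: 1], since class is bird, diet is carnivore. Rejected: [diet: herbivore, legs: 1, class: bird, age: 24, mass: 11], since class is bird, diet is herbivore. Accepted: [diet: carnivore, legs: 2, class: bird, age: 22, mass: 38], since class is bird, diet is carnivore.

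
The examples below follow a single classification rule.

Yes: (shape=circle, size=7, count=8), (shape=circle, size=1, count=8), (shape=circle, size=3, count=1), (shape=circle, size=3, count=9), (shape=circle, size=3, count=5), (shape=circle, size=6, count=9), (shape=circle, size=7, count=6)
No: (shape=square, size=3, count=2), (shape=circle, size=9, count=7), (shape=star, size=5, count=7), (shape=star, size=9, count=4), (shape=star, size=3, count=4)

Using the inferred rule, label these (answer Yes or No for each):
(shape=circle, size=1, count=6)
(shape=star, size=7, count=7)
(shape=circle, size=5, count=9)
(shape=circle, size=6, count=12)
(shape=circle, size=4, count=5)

Yes, No, Yes, Yes, Yes

All 'Yes' examples share one property — shape is circle AND size ≤ 7 — and every 'No' example lacks it.
(shape=circle, size=1, count=6) → shape is circle, size = 1 → Yes.
(shape=star, size=7, count=7) → shape is star, size = 7 → No.
(shape=circle, size=5, count=9) → shape is circle, size = 5 → Yes.
(shape=circle, size=6, count=12) → shape is circle, size = 6 → Yes.
(shape=circle, size=4, count=5) → shape is circle, size = 4 → Yes.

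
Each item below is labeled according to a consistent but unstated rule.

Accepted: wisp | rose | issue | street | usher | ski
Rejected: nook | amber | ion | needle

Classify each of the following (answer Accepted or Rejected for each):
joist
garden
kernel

Accepted, Rejected, Rejected

One predicate separates the groups cleanly: contains 's'.
Accepted: joist, since has 's'.
Rejected: garden, since no 's'.
Rejected: kernel, since no 's'.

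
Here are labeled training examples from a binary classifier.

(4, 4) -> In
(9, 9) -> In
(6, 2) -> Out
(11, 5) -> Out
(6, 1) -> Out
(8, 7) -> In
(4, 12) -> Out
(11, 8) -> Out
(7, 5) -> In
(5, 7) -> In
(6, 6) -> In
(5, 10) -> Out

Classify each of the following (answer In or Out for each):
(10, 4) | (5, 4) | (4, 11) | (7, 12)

Every 'In' example satisfies: |first − second| ≤ 2. None of the 'Out' examples do.
(10, 4): |10−4| = 6, does not satisfy this → Out. (5, 4): |5−4| = 1, meets the rule → In. (4, 11): |4−11| = 7, does not satisfy this → Out. (7, 12): |7−12| = 5, does not satisfy this → Out.

Out, In, Out, Out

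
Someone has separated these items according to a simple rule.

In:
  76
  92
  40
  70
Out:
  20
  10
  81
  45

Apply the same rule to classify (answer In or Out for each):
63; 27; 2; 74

Out, Out, Out, In

The pattern is that an item is 'In' exactly when: even AND at least 40.
63: Out (63 is odd, 63 ≥ 40).
27: Out (27 is odd, 27 < 40).
2: Out (2 is even, 2 < 40).
74: In (74 is even, 74 ≥ 40).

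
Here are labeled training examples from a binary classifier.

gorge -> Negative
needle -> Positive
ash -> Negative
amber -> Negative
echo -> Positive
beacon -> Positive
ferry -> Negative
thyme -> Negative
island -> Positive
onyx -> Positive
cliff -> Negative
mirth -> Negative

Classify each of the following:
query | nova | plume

Negative, Positive, Negative

Comparing the two groups points to one rule — even length.
query: length 5, does not fit → Negative. nova: length 4, fits → Positive. plume: length 5, does not fit → Negative.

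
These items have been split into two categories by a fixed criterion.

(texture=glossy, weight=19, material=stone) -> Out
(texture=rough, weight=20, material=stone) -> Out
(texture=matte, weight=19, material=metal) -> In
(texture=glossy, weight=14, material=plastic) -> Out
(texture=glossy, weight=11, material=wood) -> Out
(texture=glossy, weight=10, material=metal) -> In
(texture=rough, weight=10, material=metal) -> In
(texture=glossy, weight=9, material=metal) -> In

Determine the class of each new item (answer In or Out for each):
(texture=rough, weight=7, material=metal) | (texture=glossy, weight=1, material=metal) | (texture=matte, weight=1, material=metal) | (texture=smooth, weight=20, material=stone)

In, In, In, Out

Comparing the two groups points to one rule — material is metal.
(texture=rough, weight=7, material=metal): material is metal — meets the rule, so In.
(texture=glossy, weight=1, material=metal): material is metal — meets the rule, so In.
(texture=matte, weight=1, material=metal): material is metal — meets the rule, so In.
(texture=smooth, weight=20, material=stone): material is stone — lacks this property, so Out.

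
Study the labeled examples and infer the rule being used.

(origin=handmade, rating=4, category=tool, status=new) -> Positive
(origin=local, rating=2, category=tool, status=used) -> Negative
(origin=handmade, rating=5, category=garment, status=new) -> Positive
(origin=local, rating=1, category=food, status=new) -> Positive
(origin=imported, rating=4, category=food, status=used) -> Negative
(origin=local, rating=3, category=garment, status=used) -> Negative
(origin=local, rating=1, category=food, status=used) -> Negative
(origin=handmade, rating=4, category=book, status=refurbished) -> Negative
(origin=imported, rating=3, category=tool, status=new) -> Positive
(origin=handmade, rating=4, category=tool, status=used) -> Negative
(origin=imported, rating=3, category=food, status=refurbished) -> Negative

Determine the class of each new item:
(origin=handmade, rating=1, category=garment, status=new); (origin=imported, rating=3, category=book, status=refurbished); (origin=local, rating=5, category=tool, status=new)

Positive, Negative, Positive

The classifier is using: status is new.
(origin=handmade, rating=1, category=garment, status=new): Positive (status is new).
(origin=imported, rating=3, category=book, status=refurbished): Negative (status is refurbished).
(origin=local, rating=5, category=tool, status=new): Positive (status is new).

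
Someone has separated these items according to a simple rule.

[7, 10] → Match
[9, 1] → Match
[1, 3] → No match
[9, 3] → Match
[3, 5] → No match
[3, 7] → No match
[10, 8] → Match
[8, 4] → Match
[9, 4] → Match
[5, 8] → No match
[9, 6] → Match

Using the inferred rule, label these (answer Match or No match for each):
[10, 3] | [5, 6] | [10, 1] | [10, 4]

The classifier is using: first ≥ 6.
[10, 3] — first 10, hence Match. [5, 6] — first 5, hence No match. [10, 1] — first 10, hence Match. [10, 4] — first 10, hence Match.

Match, No match, Match, Match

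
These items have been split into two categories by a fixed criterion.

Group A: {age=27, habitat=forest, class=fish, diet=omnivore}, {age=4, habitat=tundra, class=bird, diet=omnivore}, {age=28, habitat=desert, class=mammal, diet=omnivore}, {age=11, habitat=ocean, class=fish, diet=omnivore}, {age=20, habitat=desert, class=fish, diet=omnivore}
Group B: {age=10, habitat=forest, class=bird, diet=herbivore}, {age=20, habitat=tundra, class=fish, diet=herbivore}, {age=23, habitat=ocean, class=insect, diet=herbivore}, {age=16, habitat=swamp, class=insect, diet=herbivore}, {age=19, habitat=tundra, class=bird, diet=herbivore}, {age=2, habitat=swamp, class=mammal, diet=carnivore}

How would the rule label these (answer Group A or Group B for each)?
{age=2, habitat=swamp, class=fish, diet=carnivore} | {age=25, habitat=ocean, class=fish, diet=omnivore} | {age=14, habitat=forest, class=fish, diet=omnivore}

One predicate separates the groups cleanly: diet is omnivore.
{age=2, habitat=swamp, class=fish, diet=carnivore} — diet is carnivore, hence Group B.
{age=25, habitat=ocean, class=fish, diet=omnivore} — diet is omnivore, hence Group A.
{age=14, habitat=forest, class=fish, diet=omnivore} — diet is omnivore, hence Group A.

Group B, Group A, Group A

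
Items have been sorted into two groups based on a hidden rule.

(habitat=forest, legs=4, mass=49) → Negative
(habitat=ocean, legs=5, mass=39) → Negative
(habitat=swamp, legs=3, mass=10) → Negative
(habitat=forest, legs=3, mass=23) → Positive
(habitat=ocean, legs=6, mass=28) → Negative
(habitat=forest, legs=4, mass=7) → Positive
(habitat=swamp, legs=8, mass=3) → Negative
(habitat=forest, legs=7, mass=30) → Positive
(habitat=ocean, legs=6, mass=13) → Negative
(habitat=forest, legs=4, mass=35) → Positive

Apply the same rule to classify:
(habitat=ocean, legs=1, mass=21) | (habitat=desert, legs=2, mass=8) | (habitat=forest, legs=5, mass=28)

'Positive' ⟺ habitat is forest AND mass ≤ 35.
Negative: (habitat=ocean, legs=1, mass=21), since habitat is ocean, mass = 21. Negative: (habitat=desert, legs=2, mass=8), since habitat is desert, mass = 8. Positive: (habitat=forest, legs=5, mass=28), since habitat is forest, mass = 28.

Negative, Negative, Positive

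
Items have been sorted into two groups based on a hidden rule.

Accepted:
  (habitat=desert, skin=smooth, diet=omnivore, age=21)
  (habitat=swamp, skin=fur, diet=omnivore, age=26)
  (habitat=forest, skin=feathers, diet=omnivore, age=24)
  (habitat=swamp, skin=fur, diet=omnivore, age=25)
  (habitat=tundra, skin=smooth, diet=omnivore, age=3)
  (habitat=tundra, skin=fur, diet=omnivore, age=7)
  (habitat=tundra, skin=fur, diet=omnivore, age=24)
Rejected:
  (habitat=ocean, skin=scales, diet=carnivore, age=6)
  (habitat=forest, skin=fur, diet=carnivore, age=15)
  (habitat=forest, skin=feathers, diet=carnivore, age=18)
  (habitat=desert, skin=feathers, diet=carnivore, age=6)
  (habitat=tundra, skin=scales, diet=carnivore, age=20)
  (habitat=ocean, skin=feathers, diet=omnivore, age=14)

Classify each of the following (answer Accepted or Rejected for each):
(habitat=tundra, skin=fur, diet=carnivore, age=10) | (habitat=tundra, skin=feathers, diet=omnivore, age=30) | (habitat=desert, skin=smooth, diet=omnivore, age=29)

Rejected, Accepted, Accepted

The simplest hypothesis consistent with all the labels is: diet is omnivore AND age ≠ 14.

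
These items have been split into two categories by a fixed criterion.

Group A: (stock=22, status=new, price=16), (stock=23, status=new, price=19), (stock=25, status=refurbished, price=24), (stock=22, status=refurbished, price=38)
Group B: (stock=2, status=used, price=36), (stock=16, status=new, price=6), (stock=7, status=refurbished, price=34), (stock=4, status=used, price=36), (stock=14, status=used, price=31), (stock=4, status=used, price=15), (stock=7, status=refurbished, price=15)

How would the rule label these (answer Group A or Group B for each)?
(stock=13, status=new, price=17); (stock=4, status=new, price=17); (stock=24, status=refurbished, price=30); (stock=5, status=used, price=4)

The simplest hypothesis consistent with all the labels is: stock ≥ 22.
(stock=13, status=new, price=17): stock = 13, does not fit → Group B. (stock=4, status=new, price=17): stock = 4, does not fit → Group B. (stock=24, status=refurbished, price=30): stock = 24, has this property → Group A. (stock=5, status=used, price=4): stock = 5, does not fit → Group B.

Group B, Group B, Group A, Group B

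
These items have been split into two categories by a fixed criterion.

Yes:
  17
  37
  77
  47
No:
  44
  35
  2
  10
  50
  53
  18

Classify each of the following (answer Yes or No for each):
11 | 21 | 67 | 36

Rule: ends in digit 7. This holds for each 'Yes' example and fails for each 'No' one.
11 → last digit 1 → No.
21 → last digit 1 → No.
67 → last digit 7 → Yes.
36 → last digit 6 → No.

No, No, Yes, No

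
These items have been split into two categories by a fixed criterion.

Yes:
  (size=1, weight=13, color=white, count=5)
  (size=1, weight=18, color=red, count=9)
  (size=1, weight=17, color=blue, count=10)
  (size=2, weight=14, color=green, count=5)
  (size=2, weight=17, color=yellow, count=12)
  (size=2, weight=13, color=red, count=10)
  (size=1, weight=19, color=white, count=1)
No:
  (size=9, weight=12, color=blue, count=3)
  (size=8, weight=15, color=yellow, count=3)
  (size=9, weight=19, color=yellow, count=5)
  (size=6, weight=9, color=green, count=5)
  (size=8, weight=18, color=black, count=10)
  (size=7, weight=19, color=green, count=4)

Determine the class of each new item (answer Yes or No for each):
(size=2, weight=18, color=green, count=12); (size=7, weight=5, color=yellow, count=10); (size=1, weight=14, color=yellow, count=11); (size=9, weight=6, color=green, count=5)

The classifier is using: size ≤ 2.
Yes: (size=2, weight=18, color=green, count=12), since size = 2. No: (size=7, weight=5, color=yellow, count=10), since size = 7. Yes: (size=1, weight=14, color=yellow, count=11), since size = 1. No: (size=9, weight=6, color=green, count=5), since size = 9.

Yes, No, Yes, No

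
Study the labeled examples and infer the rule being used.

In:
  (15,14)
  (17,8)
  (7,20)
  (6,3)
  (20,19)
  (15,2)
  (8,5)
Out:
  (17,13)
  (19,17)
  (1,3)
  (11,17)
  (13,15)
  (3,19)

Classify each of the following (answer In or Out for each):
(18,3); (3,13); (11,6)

In, Out, In

A rule that fits every label: sum is odd — true of each 'In' example, false of each 'Out' one.
(18,3): 18+3 = 21, qualifies → In.
(3,13): 3+13 = 16, does not satisfy this → Out.
(11,6): 11+6 = 17, qualifies → In.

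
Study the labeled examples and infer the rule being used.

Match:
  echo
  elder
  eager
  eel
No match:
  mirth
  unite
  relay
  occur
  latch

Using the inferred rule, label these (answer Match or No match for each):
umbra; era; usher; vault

No match, Match, No match, No match

The simplest hypothesis consistent with all the labels is: starts with 'e'.
umbra → starts with 'u' → No match.
era → starts with 'e' → Match.
usher → starts with 'u' → No match.
vault → starts with 'v' → No match.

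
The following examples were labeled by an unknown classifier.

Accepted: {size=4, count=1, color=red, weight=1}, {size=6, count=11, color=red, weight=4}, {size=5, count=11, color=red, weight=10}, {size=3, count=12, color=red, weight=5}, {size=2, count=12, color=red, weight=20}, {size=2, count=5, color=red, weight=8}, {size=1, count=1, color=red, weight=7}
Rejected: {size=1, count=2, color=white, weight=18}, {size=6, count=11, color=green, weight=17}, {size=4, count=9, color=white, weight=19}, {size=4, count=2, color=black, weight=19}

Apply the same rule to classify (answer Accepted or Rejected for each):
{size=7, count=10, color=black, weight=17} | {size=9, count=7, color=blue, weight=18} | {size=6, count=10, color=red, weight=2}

Rejected, Rejected, Accepted

The rule appears to be: color is red.
{size=7, count=10, color=black, weight=17}: color is black — fails the rule, so Rejected. {size=9, count=7, color=blue, weight=18}: color is blue — fails the rule, so Rejected. {size=6, count=10, color=red, weight=2}: color is red — passes, so Accepted.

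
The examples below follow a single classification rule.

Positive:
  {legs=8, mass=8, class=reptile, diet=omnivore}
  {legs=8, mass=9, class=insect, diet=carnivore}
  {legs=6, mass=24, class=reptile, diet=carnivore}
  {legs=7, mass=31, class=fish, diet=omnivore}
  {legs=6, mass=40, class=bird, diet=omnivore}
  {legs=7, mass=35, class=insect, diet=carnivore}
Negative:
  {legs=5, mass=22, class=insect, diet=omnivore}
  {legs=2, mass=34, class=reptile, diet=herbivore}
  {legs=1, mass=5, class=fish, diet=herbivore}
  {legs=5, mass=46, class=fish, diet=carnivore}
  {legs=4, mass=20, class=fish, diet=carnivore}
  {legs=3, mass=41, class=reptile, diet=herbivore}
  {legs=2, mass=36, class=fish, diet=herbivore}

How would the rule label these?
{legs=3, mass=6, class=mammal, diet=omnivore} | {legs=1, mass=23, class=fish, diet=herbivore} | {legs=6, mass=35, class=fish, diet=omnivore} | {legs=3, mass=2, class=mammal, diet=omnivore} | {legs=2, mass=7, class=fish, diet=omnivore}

Negative, Negative, Positive, Negative, Negative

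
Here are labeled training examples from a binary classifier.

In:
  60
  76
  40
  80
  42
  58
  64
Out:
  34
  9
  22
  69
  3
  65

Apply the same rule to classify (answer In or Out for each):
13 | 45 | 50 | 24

Out, Out, In, Out

All 'In' examples share one property — even AND at least 40 — and every 'Out' example lacks it.
13: 13 is odd, 13 < 40, fails this test → Out. 45: 45 is odd, 45 ≥ 40, fails this test → Out. 50: 50 is even, 50 ≥ 40, checks out → In. 24: 24 is even, 24 < 40, fails this test → Out.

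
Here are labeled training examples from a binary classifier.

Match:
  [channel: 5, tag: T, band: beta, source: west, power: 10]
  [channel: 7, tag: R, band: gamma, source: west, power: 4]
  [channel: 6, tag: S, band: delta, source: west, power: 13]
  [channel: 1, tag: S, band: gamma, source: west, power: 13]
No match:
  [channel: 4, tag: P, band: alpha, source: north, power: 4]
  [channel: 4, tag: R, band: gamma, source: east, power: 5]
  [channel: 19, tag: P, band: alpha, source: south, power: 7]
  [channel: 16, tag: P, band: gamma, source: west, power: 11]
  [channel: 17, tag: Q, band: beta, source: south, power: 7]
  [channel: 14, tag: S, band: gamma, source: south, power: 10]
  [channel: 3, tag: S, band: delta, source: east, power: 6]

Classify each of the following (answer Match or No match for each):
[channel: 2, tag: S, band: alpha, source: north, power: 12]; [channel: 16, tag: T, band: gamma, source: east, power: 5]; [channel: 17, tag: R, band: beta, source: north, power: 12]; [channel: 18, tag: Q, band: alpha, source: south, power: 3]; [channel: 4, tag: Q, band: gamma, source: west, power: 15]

The distinguishing property — source is west AND channel ≤ 7 — holds for all the 'Match' cases and none of the 'No match' cases.

No match, No match, No match, No match, Match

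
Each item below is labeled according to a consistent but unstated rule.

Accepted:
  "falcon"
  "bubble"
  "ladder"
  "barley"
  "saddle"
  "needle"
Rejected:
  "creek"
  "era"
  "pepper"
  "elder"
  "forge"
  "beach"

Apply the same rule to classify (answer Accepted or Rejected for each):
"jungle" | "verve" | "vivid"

The common property of the 'Accepted' items is: even length AND contains 'l'. No 'Rejected' item has it.
"jungle": Accepted (length 6, has 'l').
"verve": Rejected (length 5, no 'l').
"vivid": Rejected (length 5, no 'l').

Accepted, Rejected, Rejected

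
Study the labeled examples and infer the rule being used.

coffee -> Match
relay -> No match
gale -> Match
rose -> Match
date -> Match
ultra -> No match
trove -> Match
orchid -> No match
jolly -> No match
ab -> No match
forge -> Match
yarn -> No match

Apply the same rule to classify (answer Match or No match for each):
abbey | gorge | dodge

No match, Match, Match

The classifier is using: ends with 'e'.
abbey → ends with 'y' → No match. gorge → ends with 'e' → Match. dodge → ends with 'e' → Match.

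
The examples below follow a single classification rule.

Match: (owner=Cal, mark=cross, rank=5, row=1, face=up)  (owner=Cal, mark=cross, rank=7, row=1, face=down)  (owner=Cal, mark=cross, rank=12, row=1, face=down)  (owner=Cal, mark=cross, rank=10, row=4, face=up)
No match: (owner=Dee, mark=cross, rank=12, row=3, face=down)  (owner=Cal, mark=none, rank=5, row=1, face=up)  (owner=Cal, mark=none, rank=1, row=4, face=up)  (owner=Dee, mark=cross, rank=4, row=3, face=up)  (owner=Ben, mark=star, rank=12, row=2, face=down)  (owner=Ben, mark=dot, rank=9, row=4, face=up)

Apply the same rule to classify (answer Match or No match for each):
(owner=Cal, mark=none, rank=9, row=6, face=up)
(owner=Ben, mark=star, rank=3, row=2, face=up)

The rule appears to be: mark is cross AND owner is Cal.

No match, No match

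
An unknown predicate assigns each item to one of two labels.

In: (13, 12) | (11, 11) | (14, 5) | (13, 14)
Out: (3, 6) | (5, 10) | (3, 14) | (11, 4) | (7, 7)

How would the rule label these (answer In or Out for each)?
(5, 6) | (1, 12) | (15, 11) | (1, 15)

Out, Out, In, Out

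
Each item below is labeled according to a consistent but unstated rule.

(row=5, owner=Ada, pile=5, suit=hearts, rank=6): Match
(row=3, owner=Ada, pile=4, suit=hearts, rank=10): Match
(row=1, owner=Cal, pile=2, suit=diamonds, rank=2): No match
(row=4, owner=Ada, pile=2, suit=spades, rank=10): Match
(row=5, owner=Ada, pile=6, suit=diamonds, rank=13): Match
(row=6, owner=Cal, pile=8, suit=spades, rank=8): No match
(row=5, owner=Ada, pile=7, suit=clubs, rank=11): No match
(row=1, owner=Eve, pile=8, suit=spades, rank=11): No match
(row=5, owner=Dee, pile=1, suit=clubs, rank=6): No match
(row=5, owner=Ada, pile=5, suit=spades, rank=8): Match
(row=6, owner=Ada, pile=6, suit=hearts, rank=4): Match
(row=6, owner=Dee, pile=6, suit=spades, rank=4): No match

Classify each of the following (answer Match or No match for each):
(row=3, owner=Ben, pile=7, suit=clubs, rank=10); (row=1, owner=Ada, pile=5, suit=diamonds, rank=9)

All 'Match' examples share one property — owner is Ada AND pile ≤ 6 — and every 'No match' example lacks it.
(row=3, owner=Ben, pile=7, suit=clubs, rank=10) → owner is Ben, pile = 7 → No match.
(row=1, owner=Ada, pile=5, suit=diamonds, rank=9) → owner is Ada, pile = 5 → Match.

No match, Match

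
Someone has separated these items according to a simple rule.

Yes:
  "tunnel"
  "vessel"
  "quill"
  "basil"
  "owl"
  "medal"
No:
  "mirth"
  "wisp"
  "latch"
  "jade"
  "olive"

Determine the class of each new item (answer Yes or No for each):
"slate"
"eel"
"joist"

No, Yes, No

The simplest hypothesis consistent with all the labels is: ends with 'l'.
"slate" — ends with 'e', hence No. "eel" — ends with 'l', hence Yes. "joist" — ends with 't', hence No.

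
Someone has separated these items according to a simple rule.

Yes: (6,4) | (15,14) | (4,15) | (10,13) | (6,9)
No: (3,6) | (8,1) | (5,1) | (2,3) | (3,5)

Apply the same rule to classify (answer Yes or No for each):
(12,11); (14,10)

Yes, Yes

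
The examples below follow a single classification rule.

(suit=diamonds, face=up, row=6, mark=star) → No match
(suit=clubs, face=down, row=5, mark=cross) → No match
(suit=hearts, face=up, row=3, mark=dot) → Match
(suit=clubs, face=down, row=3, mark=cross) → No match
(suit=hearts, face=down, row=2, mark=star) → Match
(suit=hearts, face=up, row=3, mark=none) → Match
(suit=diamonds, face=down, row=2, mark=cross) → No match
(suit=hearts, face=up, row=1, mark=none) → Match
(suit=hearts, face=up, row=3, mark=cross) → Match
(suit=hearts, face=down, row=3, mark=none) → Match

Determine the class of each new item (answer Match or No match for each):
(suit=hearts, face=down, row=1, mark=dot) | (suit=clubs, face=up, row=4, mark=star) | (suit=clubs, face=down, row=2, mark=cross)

One predicate separates the groups cleanly: suit is hearts.
(suit=hearts, face=down, row=1, mark=dot): suit is hearts — meets the rule, so Match. (suit=clubs, face=up, row=4, mark=star): suit is clubs — lacks this property, so No match. (suit=clubs, face=down, row=2, mark=cross): suit is clubs — lacks this property, so No match.

Match, No match, No match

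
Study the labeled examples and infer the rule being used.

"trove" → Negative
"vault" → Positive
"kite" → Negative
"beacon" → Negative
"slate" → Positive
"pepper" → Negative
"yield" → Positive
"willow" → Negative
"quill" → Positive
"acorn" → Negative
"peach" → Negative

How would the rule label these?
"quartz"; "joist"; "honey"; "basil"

The simplest hypothesis consistent with all the labels is: odd length AND contains 'l'.
Negative: "quartz", since length 6, no 'l'.
Negative: "joist", since length 5, no 'l'.
Negative: "honey", since length 5, no 'l'.
Positive: "basil", since length 5, has 'l'.

Negative, Negative, Negative, Positive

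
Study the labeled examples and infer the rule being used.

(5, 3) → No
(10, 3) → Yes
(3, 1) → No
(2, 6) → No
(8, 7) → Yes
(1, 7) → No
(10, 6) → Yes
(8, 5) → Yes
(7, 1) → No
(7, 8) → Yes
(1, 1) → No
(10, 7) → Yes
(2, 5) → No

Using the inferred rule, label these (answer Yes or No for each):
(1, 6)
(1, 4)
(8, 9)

The rule appears to be: sum ≥ 13.
(1, 6) — 1+6 = 7, hence No. (1, 4) — 1+4 = 5, hence No. (8, 9) — 8+9 = 17, hence Yes.

No, No, Yes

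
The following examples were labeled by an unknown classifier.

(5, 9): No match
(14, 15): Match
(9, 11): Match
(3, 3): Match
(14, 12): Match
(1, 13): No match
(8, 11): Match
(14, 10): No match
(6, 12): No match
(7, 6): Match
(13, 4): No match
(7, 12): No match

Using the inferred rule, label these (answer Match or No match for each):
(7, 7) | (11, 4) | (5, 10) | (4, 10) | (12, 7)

The common property of the 'Match' items is: |first − second| ≤ 3. No 'No match' item has it.

Match, No match, No match, No match, No match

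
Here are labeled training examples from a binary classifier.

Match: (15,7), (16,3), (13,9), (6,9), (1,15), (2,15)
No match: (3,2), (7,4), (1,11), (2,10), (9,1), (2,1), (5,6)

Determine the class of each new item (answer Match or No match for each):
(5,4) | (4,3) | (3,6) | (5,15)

The common property of the 'Match' items is: sum ≥ 15. No 'No match' item has it.
(5,4) → 5+4 = 9 → No match. (4,3) → 4+3 = 7 → No match. (3,6) → 3+6 = 9 → No match. (5,15) → 5+15 = 20 → Match.

No match, No match, No match, Match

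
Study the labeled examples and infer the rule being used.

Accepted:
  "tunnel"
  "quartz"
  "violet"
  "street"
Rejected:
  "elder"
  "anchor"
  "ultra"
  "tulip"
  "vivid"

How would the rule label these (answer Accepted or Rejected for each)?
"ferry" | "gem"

The simplest hypothesis consistent with all the labels is: even length AND contains 't'.
"ferry": length 5, no 't', lacks this property → Rejected.
"gem": length 3, no 't', lacks this property → Rejected.

Rejected, Rejected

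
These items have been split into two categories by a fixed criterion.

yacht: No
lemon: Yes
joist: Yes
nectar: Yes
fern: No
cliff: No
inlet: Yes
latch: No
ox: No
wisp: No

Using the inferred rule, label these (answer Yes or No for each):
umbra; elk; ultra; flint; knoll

Yes, No, Yes, No, No

Rule: has ≥ 2 vowels. This holds for each 'Yes' example and fails for each 'No' one.
Yes: umbra, since 2 vowels.
No: elk, since 1 vowel.
Yes: ultra, since 2 vowels.
No: flint, since 1 vowel.
No: knoll, since 1 vowel.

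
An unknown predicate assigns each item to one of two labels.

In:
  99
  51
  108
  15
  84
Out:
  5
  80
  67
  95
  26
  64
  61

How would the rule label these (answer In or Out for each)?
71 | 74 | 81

One predicate separates the groups cleanly: multiple of 3.
71 — 71 = 3·23 + 2, hence Out. 74 — 74 = 3·24 + 2, hence Out. 81 — 81 = 3·27, hence In.

Out, Out, In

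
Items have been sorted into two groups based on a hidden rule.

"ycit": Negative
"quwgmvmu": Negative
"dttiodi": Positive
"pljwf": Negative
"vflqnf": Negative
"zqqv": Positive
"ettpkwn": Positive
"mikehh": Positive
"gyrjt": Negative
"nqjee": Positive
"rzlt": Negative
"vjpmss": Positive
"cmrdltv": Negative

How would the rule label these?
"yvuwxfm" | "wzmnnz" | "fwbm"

The rule appears to be: has a double letter.

Negative, Positive, Negative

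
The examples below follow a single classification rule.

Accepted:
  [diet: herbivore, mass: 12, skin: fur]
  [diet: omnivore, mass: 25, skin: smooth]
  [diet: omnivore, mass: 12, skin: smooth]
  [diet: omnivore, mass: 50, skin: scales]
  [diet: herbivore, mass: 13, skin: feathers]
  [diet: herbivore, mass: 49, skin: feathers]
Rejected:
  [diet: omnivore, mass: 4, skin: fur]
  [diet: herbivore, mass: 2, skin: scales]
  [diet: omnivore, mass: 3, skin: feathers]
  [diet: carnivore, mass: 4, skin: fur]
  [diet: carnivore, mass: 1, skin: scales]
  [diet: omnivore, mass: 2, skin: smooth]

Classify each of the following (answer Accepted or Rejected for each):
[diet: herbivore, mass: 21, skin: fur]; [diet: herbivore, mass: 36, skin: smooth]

Accepted, Accepted

The rule appears to be: mass ≥ 12.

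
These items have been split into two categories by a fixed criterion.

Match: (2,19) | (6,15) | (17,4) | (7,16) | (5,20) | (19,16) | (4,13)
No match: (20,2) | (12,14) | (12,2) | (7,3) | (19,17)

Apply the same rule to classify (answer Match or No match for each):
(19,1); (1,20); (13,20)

No match, Match, Match

The classifier is using: sum is odd.
(19,1) → 19+1 = 20 → No match. (1,20) → 1+20 = 21 → Match. (13,20) → 13+20 = 33 → Match.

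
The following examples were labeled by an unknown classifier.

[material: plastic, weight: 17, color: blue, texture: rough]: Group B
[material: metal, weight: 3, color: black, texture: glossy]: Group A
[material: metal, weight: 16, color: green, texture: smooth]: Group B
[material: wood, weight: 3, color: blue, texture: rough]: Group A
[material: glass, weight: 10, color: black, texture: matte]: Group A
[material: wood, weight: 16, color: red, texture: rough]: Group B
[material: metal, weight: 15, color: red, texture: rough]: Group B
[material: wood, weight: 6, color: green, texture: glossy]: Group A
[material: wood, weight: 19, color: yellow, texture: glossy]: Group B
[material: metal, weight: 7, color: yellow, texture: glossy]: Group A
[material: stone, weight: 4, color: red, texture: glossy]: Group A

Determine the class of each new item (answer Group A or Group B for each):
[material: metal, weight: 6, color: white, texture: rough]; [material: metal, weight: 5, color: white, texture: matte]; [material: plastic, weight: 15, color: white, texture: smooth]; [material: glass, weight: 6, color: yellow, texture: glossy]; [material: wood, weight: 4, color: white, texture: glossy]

Group A, Group A, Group B, Group A, Group A

The distinguishing property — weight ≤ 10 — holds for all the 'Group A' cases and none of the 'Group B' cases.
[material: metal, weight: 6, color: white, texture: rough] → weight = 6 → Group A.
[material: metal, weight: 5, color: white, texture: matte] → weight = 5 → Group A.
[material: plastic, weight: 15, color: white, texture: smooth] → weight = 15 → Group B.
[material: glass, weight: 6, color: yellow, texture: glossy] → weight = 6 → Group A.
[material: wood, weight: 4, color: white, texture: glossy] → weight = 4 → Group A.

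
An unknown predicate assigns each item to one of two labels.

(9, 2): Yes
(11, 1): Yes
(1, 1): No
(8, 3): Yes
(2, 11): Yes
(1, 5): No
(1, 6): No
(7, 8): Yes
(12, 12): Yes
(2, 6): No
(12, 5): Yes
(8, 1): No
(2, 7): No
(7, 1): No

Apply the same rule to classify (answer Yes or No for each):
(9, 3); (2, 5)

Yes, No

One predicate separates the groups cleanly: sum ≥ 11.
(9, 3): Yes (9+3 = 12). (2, 5): No (2+5 = 7).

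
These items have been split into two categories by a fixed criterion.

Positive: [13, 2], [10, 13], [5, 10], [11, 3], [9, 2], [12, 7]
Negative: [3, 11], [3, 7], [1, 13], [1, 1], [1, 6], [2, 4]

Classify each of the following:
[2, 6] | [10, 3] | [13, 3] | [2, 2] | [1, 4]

Negative, Positive, Positive, Negative, Negative

The classifier is using: first ≥ 4.
Negative: [2, 6], since first 2.
Positive: [10, 3], since first 10.
Positive: [13, 3], since first 13.
Negative: [2, 2], since first 2.
Negative: [1, 4], since first 1.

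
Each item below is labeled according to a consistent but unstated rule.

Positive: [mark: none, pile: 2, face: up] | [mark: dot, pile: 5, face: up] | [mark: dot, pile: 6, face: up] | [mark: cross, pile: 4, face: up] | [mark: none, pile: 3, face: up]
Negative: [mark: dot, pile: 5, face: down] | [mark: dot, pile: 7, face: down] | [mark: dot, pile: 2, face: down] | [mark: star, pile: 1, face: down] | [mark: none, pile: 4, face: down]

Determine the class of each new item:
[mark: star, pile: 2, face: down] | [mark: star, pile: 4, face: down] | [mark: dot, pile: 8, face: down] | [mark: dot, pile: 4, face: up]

Negative, Negative, Negative, Positive

'Positive' ⟺ face is up.
Negative: [mark: star, pile: 2, face: down], since face is down.
Negative: [mark: star, pile: 4, face: down], since face is down.
Negative: [mark: dot, pile: 8, face: down], since face is down.
Positive: [mark: dot, pile: 4, face: up], since face is up.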